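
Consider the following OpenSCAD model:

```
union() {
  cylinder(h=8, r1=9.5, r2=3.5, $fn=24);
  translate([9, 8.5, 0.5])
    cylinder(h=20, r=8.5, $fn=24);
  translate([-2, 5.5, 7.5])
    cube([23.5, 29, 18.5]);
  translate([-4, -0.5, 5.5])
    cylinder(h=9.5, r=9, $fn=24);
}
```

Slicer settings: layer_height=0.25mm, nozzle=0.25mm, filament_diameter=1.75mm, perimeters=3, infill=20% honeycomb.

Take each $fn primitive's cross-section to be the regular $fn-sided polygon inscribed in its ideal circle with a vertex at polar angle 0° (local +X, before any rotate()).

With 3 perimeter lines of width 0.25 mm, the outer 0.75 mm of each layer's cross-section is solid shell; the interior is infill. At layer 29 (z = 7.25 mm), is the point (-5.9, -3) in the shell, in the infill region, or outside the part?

infill

At z = 7.25 mm: the cone contributes a regular 24-gon of circumradius 4.062 (interpolated between r1=9.5 and r2=3.5 at t=0.906); the r=8.5 cylinder at (9, 8.5) gives a regular 24-gon of circumradius 8.5 (constant along its height); the cube at (-2, 5.5) does not reach this height (z outside [7.5, 26]); the cylinder at (-4, -0.5): section is a regular 24-gon, circumradius r=9; Combining (union): the regions partially overlap (shared area 59.03 mm²), so overlapping operands fuse into one piece — 1 connected region. Overall, the cross-section is a single solid region. The nearest boundary edge runs (-8.50, -8.29)→(-10.36, -6.86); distance from the point to it = 5.78 mm. The point is inside the cross-section and 5.78 mm from the nearest boundary — more than the 0.75 mm shell width (3 × 0.25), so it's in the infill interior.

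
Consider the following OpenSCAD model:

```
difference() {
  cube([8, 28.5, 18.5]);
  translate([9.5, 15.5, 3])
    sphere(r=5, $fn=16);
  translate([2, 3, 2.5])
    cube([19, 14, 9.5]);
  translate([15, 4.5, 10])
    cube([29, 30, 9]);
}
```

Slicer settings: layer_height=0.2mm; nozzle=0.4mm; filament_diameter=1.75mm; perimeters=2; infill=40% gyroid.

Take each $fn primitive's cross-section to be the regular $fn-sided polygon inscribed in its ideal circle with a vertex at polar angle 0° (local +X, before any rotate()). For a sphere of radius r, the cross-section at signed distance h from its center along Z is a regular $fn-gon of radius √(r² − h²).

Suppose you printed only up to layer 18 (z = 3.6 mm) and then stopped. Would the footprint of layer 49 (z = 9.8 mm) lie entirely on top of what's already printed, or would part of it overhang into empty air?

Compare the two slices. At z = 3.6: the cube is present — its section is the full 8×28.5 rectangle (area 228.00 mm²); the r=5 sphere at (9.5, 15.5) slices to a regular 16-gon of circumradius 4.964 (√(r²−h²) with h=0.6 from center) (area = (16/2)·4.964²·sin(360°/16) = 75.43 mm²); the cube at (2, 3) (footprint 19×14) is included at this height (area 266.00 mm²); the cube at (15, 4.5) is not intersected at this z (z outside [10, 19]); Taking the first minus the rest: starting from the 8×28.5 cube (228.00 mm²), the r=5 sphere at (9.5, 15.5) partially overlaps it — only the 23.27 mm² overlap (of its 75.43 mm²) is removed, clipping the outline; the 19×14 cube at (2, 3) partially overlaps it — only the 67.39 mm² overlap (of its 266.00 mm²) is removed, clipping the outline — area = 137.34 mm². At z = 9.8: the cube is present — its section is the full 8×28.5 rectangle (area 228.00 mm²); the sphere at (9.5, 15.5) is absent (|z−center|=6.800 > r=5); the cube at (2, 3) (footprint 19×14) is included at this height (area 266.00 mm²); the cube at (15, 4.5) does not reach this height (z outside [10, 19]); After the difference (first − rest): starting from the 8×28.5 cube (228.00 mm²), the 19×14 cube at (2, 3) partially overlaps it — only the 84.00 mm² overlap (of its 266.00 mm²) is removed, clipping the outline — area = 144.00 mm². Checking containment: at z = 9.8 the cross-section extends beyond the z = 3.6 cross-section by about 6.66 mm².

part overhangs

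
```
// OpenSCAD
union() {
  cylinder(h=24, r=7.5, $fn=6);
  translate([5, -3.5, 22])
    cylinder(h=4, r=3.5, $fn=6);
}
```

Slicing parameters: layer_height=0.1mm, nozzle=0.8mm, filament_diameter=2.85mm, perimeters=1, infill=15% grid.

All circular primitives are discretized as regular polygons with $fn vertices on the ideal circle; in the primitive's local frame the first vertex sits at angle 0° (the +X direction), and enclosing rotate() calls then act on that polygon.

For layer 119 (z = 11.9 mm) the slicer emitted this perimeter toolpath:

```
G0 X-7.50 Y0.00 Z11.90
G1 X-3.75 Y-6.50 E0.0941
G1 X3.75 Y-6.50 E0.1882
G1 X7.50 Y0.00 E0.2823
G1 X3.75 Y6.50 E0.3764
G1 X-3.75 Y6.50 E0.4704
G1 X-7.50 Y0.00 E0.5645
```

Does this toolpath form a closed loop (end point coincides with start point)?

yes

Start point (G0): (-7.50, 0.00). End point (last G1): the path returns to the start — closed.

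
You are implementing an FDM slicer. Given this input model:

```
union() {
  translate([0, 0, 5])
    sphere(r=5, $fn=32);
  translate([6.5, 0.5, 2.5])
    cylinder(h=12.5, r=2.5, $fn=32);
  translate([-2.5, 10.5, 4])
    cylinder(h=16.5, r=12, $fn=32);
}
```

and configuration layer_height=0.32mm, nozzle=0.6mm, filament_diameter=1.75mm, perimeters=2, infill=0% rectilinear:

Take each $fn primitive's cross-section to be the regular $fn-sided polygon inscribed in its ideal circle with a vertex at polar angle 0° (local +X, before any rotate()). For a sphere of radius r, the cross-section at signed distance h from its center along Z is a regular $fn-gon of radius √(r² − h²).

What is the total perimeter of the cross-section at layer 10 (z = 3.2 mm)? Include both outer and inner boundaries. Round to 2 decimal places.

39.21 mm

At z = 3.2 mm: the r=5 sphere slices to a regular 32-gon of circumradius 4.665 (√(r²−h²) with h=1.8 from center) (perimeter = 2·32·4.665·sin(180°/32) = 29.26 mm); the cylinder at (6.5, 0.5): section is a regular 32-gon, circumradius r=2.5 (perimeter = 2·32·2.500·sin(180°/32) = 15.68 mm); the cylinder at (-2.5, 10.5) is absent (z outside [4, 20.5]); Combining (union): the regions partially overlap (shared area 1.16 mm²), so the edge portions inside another operand are dropped and the merged outline is re-measured after clipping — boundary = 39.21 mm. Overall, the cross-section is a single solid region. Total boundary length (outer) = 39.21 mm.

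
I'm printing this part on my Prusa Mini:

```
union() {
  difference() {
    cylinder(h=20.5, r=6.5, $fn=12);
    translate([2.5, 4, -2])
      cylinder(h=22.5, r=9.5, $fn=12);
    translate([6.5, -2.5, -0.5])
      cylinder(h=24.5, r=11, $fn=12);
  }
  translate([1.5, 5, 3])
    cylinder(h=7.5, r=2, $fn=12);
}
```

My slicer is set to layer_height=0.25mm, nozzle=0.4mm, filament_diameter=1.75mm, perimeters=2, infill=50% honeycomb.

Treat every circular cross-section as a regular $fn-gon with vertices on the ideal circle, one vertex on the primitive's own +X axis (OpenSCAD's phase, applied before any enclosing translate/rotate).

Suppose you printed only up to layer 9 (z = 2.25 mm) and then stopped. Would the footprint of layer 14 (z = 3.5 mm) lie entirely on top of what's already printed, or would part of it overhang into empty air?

Compare the two slices. At z = 2.25: the r=6.5 cylinder contributes a regular 12-gon of circumradius 6.5 (area = (12/2)·6.500²·sin(360°/12) = 126.75 mm²); the r=9.5 cylinder at (2.5, 4) gives a regular 12-gon of circumradius 9.5 (constant along its height) (area = (12/2)·9.500²·sin(360°/12) = 270.75 mm²); the r=11 cylinder at (6.5, -2.5) gives a regular 12-gon of circumradius 11 (constant along its height) (area = (12/2)·11.000²·sin(360°/12) = 363.00 mm²); Taking the first minus the rest: starting from the r=6.5 cylinder (126.75 mm²), the r=9.5 cylinder at (2.5, 4) partially overlaps it — only the 110.85 mm² overlap (of its 270.75 mm²) is removed, clipping the outline; the r=11 cylinder at (6.5, -2.5) partially overlaps it — only the 10.94 mm² overlap (of its 363.00 mm²) is removed, clipping the outline — area = 4.95 mm²; the cylinder at (1.5, 5) is not intersected at this z (z outside [3, 10.5]); Taking the union: only that combined region is present, so the union is just that shape — area = 4.95 mm². At z = 3.5: the r=6.5 cylinder gives a regular 12-gon of circumradius 6.5 (constant along its height) (area = (12/2)·6.500²·sin(360°/12) = 126.75 mm²); the r=9.5 cylinder at (2.5, 4) gives a regular 12-gon of circumradius 9.5 (constant along its height) (area = (12/2)·9.500²·sin(360°/12) = 270.75 mm²); the r=11 cylinder at (6.5, -2.5) gives a regular 12-gon of circumradius 11 (constant along its height) (area = (12/2)·11.000²·sin(360°/12) = 363.00 mm²); After the difference (first − rest): starting from the r=6.5 cylinder (126.75 mm²), the r=9.5 cylinder at (2.5, 4) partially overlaps it — only the 110.85 mm² overlap (of its 270.75 mm²) is removed, clipping the outline; the r=11 cylinder at (6.5, -2.5) partially overlaps it — only the 10.94 mm² overlap (of its 363.00 mm²) is removed, clipping the outline — area = 4.95 mm²; the r=2 cylinder at (1.5, 5) gives a regular 12-gon of circumradius 2 (constant along its height) (area = (12/2)·2.000²·sin(360°/12) = 12.00 mm²); Taking the union: the 2 present regions are separate (no shared area or edge), so areas and boundary lengths simply add and each stays a separate island — area = 16.95 mm². Checking containment: at z = 3.5 the cross-section extends beyond the z = 2.25 cross-section by about 12.00 mm².

part overhangs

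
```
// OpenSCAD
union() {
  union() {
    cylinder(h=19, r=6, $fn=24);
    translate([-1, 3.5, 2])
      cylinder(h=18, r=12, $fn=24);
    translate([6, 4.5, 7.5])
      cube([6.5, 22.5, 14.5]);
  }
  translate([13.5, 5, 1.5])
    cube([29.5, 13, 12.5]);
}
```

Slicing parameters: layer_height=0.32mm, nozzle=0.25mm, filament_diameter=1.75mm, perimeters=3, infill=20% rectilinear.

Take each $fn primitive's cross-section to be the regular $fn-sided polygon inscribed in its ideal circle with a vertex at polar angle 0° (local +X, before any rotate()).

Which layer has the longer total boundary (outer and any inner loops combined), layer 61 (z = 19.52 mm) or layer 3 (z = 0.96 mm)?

Layer 61 (z = 19.52): the cylinder is not intersected at this z (z outside [0, 19]); the r=12 cylinder at (-1, 3.5) gives a regular 24-gon of circumradius 12 (constant along its height) (perimeter = 2·24·12.000·sin(180°/24) = 75.18 mm); the cube at (6, 4.5) is present — its section is the full 6.5×22.5 rectangle (perimeter 58.00 mm); Combining (union): the regions partially overlap (shared area 28.42 mm²), so the edge portions inside another operand are dropped and the merged outline is re-measured after clipping — boundary = 109.43 mm; the cube at (13.5, 5) is not intersected at this z (z outside [1.5, 14]); Taking the union: only that combined region is present, so the union is just that shape — boundary = 109.43 mm. So its perimeter = 109.43 mm. Layer 3 (z = 0.96): the r=6 cylinder gives a regular 24-gon of circumradius 6 (constant along its height) (perimeter = 2·24·6.000·sin(180°/24) = 37.59 mm); the cylinder at (-1, 3.5) does not reach this height (z outside [2, 20]); the cube at (6, 4.5) does not reach this height (z outside [7.5, 22]); Merging all regions: only the r=6 cylinder is present, so the union is just that shape — boundary = 37.59 mm; the cube at (13.5, 5) does not reach this height (z outside [1.5, 14]); Merging all regions: only that combined region is present, so the union is just that shape — boundary = 37.59 mm. So its perimeter = 37.59 mm. Layer 61 is larger (109.43 vs 37.59 mm).

layer 61 (z = 19.52 mm)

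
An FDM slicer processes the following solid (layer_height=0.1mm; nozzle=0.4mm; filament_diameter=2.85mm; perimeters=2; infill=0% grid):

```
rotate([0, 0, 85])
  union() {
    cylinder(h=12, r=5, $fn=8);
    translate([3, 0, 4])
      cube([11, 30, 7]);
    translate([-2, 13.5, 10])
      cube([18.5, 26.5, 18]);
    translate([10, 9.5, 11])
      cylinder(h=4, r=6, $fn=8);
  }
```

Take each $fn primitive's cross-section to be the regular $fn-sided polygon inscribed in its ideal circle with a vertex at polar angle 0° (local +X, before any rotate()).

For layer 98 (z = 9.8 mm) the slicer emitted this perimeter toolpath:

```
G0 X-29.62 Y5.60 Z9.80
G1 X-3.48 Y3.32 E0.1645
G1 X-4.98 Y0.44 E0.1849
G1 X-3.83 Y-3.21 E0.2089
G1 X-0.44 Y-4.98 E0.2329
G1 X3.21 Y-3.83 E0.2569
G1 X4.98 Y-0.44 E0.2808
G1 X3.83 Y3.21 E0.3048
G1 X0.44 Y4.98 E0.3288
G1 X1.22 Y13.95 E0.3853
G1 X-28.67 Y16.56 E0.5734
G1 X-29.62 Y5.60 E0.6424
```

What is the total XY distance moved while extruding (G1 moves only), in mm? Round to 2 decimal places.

Sum the Euclidean lengths of each G1 segment: total = 102.45 mm.

102.45 mm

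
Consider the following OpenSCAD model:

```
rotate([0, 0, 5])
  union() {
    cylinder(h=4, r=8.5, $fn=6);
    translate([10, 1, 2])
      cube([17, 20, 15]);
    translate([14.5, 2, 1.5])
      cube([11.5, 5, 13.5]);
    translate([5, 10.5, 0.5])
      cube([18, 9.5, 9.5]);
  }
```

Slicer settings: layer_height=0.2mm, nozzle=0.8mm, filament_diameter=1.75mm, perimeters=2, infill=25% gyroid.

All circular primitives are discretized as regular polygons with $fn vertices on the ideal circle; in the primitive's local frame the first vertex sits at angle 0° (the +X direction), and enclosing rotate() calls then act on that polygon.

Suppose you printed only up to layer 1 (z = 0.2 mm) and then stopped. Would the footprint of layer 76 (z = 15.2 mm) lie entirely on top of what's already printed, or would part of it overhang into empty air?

part overhangs

Compare the two slices. At z = 0.2: the r=8.5 cylinder gives a regular 6-gon of circumradius 8.5 (constant along its height) (area = (6/2)·8.500²·sin(360°/6) = 187.71 mm²); the cube at (10, 1) is not intersected at this z (z outside [2, 17]); the cube at (14.5, 2) is absent (z outside [1.5, 15]); the cube at (5, 10.5) is absent (z outside [0.5, 10]); Merging all regions: only the r=8.5 cylinder is present, so the union is just that shape — area = 187.71 mm²; (whole slice rotated 5° about Z — lengths, areas and connectivity unchanged). At z = 15.2: the cylinder does not reach this height (z outside [0, 4]); the cube at (10, 1) (footprint 17×20) is included at this height (area 340.00 mm²); the cube at (14.5, 2) is not intersected at this z (z outside [1.5, 15]); the cube at (5, 10.5) is absent (z outside [0.5, 10]); Taking the union: only the 17×20 cube at (10, 1) is present, so the union is just that shape — area = 340.00 mm²; (rotated 5° about Z; rotation is an isometry so areas/perimeters/island counts are preserved). Checking containment: at z = 15.2 the cross-section extends beyond the z = 0.2 cross-section by about 340.00 mm².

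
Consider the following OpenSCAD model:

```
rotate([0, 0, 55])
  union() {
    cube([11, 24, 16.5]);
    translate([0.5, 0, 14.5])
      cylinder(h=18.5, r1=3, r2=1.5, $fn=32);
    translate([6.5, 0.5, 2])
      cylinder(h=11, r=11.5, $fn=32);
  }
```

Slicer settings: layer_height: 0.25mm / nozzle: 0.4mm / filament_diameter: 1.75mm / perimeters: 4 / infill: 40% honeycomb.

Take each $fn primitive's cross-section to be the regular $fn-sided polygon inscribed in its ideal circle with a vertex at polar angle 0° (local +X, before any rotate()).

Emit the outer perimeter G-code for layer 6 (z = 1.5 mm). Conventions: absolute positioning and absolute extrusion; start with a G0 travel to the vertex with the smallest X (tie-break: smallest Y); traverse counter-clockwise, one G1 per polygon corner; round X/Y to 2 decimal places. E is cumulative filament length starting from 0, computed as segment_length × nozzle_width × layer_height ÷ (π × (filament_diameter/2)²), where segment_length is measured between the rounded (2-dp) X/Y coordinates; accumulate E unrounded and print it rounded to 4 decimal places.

At z = 1.5 mm: the cube is present — its section is the full 11×24 rectangle; the cone at (0.5, 0) is not intersected at this z (z outside [14.5, 33]); the cylinder at (6.5, 0.5) does not reach this height (z outside [2, 13]); Taking the union: only the 11×24 cube is present, so the union is just that shape — 1 connected region; (whole slice rotated 55° about Z — lengths, areas and connectivity unchanged). The outline is a single polygon with 4 vertices. Extrusion per mm of travel: 0.4 × 0.25 / (π × 0.875²) = 0.041575. Accumulating E over each segment gives final E = 2.9105.

G0 X-19.66 Y13.77 Z1.50
G1 X0.00 Y0.00 E0.9979
G1 X6.31 Y9.01 E1.4552
G1 X-13.35 Y22.78 E2.4532
G1 X-19.66 Y13.77 E2.9105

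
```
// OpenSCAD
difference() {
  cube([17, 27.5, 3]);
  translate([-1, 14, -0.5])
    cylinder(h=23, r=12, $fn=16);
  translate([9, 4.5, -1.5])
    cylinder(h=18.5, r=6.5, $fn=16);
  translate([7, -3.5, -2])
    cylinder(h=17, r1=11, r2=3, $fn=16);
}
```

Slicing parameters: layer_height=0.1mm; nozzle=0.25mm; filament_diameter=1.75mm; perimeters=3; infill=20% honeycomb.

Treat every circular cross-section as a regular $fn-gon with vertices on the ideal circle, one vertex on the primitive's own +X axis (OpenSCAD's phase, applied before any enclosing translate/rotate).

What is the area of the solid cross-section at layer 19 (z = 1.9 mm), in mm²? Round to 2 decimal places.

178.04 mm²

At z = 1.9 mm: the 17×27.5 cube contributes its full rectangle (area 467.50 mm²); the cylinder at (-1, 14): section is a regular 16-gon, circumradius r=12 (area = (16/2)·12.000²·sin(360°/16) = 440.85 mm²); the r=6.5 cylinder at (9, 4.5) contributes a regular 16-gon of circumradius 6.5 (area = (16/2)·6.500²·sin(360°/16) = 129.35 mm²); the cone at (7, -3.5) contributes a regular 16-gon of circumradius 9.165 (interpolated between r1=11 and r2=3 at t=0.229) (area = (16/2)·9.165²·sin(360°/16) = 257.14 mm²); Subtracting the remaining from the first: starting from the 17×27.5 cube (467.50 mm²), the r=12 cylinder at (-1, 14) partially overlaps it — only the 196.62 mm² overlap (of its 440.85 mm²) is removed, clipping the outline; the r=6.5 cylinder at (9, 4.5) partially overlaps it — only the 82.83 mm² overlap (of its 129.35 mm²) is removed, clipping the outline; the cone at (7, -3.5) partially overlaps it — only the 10.00 mm² overlap (of its 257.14 mm²) is removed, clipping the outline — area = 178.04 mm². Overall, the cross-section is a single solid region. Net area = 178.04 mm².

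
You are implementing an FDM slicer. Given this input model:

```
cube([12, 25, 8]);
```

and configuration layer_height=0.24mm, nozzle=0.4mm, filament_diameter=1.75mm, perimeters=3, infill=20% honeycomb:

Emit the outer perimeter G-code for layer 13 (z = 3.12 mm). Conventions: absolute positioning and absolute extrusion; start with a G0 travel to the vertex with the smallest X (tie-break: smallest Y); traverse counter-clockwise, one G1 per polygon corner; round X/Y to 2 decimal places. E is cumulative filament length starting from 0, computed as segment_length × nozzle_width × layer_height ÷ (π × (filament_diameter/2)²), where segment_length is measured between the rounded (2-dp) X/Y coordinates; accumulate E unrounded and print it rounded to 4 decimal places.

G0 X0.00 Y0.00 Z3.12
G1 X12.00 Y0.00 E0.4789
G1 X12.00 Y25.00 E1.4767
G1 X0.00 Y25.00 E1.9557
G1 X0.00 Y0.00 E2.9535

At z = 3.12 mm: the cube (footprint 12×25) is included at this height. The outline is a single polygon with 4 vertices. Extrusion per mm of travel: 0.4 × 0.24 / (π × 0.875²) = 0.039912. Accumulating E over each segment gives final E = 2.9535.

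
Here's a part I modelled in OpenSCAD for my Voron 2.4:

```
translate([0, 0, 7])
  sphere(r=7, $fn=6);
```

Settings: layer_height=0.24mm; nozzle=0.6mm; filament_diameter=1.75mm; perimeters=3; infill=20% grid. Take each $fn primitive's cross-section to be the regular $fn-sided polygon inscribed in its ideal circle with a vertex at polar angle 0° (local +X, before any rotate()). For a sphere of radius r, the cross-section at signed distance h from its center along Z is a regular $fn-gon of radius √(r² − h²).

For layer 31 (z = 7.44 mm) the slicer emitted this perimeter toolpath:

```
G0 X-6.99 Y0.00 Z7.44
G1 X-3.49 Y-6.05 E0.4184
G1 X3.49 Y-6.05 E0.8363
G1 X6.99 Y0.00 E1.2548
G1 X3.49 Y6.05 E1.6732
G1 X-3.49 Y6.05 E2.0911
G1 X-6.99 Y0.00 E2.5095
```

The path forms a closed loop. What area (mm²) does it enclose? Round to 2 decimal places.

Apply the shoelace formula to the sequence of (X, Y) vertices; enclosed area = 126.81 mm².

126.81 mm²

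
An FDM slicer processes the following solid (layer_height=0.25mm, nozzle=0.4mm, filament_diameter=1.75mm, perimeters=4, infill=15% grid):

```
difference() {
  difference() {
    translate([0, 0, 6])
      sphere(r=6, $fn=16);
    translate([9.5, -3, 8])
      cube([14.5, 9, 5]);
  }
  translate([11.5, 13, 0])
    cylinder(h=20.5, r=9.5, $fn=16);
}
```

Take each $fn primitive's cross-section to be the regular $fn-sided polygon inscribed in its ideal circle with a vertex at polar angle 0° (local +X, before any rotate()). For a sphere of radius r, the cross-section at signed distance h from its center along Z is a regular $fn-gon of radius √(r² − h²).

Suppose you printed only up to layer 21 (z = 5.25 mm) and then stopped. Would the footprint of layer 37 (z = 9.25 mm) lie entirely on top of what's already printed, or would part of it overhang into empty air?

Compare the two slices. At z = 5.25: the r=6 sphere contributes a regular 16-gon of circumradius √(6²−0.75²) = 5.953 (area = (16/2)·5.953²·sin(360°/16) = 108.49 mm²); the cube at (9.5, -3) is absent (z outside [8, 13]); Subtracting the remaining from the first: none of the subtracted shapes is present at this height, so the r=6 sphere is unchanged — area = 108.49 mm²; the r=9.5 cylinder at (11.5, 13) gives a regular 16-gon of circumradius 9.5 (constant along its height) (area = (16/2)·9.500²·sin(360°/16) = 276.30 mm²); After the difference (first − rest): starting from the result so far (108.49 mm²), the r=9.5 cylinder at (11.5, 13) misses the remaining region (no effect) — area = 108.49 mm². At z = 9.25: the r=6 sphere slices to a regular 16-gon of circumradius 5.044 (√(r²−h²) with h=3.25 from center) (area = (16/2)·5.044²·sin(360°/16) = 77.88 mm²); the cube at (9.5, -3) is present — its section is the full 14.5×9 rectangle (area 130.50 mm²); Taking the first minus the rest: starting from the r=6 sphere (77.88 mm²), the 14.5×9 cube at (9.5, -3) misses the remaining region (no effect) — area = 77.88 mm²; the r=9.5 cylinder at (11.5, 13) contributes a regular 16-gon of circumradius 9.5 (area = (16/2)·9.500²·sin(360°/16) = 276.30 mm²); Subtracting the remaining from the first: starting from that combined region (77.88 mm²), the r=9.5 cylinder at (11.5, 13) misses the remaining region (no effect) — area = 77.88 mm². Checking containment: the cross-section at z = 9.25 is a subset of the cross-section at z = 5.25.

entirely on top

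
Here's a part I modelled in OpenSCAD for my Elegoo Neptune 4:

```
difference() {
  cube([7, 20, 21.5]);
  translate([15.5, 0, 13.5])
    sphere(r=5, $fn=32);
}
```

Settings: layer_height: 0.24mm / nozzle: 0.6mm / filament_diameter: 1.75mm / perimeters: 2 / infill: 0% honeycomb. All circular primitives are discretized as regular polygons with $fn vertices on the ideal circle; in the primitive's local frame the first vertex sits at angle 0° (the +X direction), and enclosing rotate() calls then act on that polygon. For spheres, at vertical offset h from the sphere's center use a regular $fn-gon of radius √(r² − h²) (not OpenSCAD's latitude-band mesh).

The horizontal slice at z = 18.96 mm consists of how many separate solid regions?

At z = 18.96 mm: the cube is present — its section is the full 7×20 rectangle; the sphere at (15.5, 0) is not intersected at this z (|z−center|=5.460 > r=5); After the difference (first − rest): none of the subtracted shapes is present at this height, so the 7×20 cube is unchanged — 1 connected region. The result has 1 disconnected region.

1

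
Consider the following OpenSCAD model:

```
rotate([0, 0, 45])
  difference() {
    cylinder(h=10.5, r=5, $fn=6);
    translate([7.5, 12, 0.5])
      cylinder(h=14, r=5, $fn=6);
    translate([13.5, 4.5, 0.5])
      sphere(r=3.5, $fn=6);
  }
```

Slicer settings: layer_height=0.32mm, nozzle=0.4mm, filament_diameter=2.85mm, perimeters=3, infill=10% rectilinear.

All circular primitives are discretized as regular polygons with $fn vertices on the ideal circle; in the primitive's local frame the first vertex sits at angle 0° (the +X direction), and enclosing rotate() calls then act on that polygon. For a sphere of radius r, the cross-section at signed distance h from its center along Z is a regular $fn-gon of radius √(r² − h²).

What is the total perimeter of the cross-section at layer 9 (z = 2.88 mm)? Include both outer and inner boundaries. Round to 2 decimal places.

30.00 mm

At z = 2.88 mm: the r=5 cylinder contributes a regular 6-gon of circumradius 5 (perimeter = 2·6·5.000·sin(180°/6) = 30.00 mm); the r=5 cylinder at (7.5, 12) contributes a regular 6-gon of circumradius 5 (perimeter = 2·6·5.000·sin(180°/6) = 30.00 mm); the r=3.5 sphere at (13.5, 4.5) contributes a regular 6-gon of circumradius √(3.5²−2.38²) = 2.566 (perimeter = 2·6·2.566·sin(180°/6) = 15.40 mm); Subtracting the remaining from the first: starting from the r=5 cylinder, the r=5 cylinder at (7.5, 12) misses the remaining region (no effect); the r=3.5 sphere at (13.5, 4.5) misses the remaining region (no effect) — boundary = 30.00 mm; (whole slice rotated 45° about Z — lengths, areas and connectivity unchanged). Overall, the cross-section is a single solid region. Total boundary length (outer) = 30.00 mm.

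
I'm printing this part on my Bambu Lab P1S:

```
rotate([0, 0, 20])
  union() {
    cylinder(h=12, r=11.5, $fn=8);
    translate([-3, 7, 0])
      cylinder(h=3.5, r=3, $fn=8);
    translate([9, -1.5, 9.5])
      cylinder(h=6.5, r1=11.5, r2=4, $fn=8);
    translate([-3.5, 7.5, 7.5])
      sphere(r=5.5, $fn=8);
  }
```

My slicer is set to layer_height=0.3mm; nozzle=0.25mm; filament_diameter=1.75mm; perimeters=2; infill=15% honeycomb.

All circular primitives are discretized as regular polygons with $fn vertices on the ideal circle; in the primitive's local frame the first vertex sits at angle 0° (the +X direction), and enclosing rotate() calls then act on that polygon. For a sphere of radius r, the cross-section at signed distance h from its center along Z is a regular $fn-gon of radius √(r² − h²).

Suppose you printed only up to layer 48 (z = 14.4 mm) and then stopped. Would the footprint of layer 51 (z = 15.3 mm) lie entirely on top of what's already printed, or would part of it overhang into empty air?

entirely on top

Compare the two slices. At z = 14.4: the cylinder is absent (z outside [0, 12]); the cylinder at (-3, 7) is absent (z outside [0, 3.5]); the cone at (9, -1.5) (r1=11.5→r2=4) has section circumradius 5.846 here — a regular 8-gon (area = (8/2)·5.846²·sin(360°/8) = 96.67 mm²); the sphere at (-3.5, 7.5) is not intersected at this z (|z−center|=6.900 > r=5.5); Merging all regions: only the cone at (9, -1.5) is present, so the union is just that shape — area = 96.67 mm²; (whole slice rotated 20° about Z — lengths, areas and connectivity unchanged). At z = 15.3: the cylinder is absent (z outside [0, 12]); the cylinder at (-3, 7) is not intersected at this z (z outside [0, 3.5]); the cone at (9, -1.5): at t=0.892 of its height the radius interpolates to r₁+(r₂−r₁)t = 4.808, giving a regular 8-gon of that circumradius (area = (8/2)·4.808²·sin(360°/8) = 65.38 mm²); the sphere at (-3.5, 7.5) is not intersected at this z (|z−center|=7.800 > r=5.5); Taking the union: only the cone at (9, -1.5) is present, so the union is just that shape — area = 65.38 mm²; (rotated 20° about Z; rotation is an isometry so areas/perimeters/island counts are preserved). Checking containment: the cross-section at z = 15.3 is a subset of the cross-section at z = 14.4.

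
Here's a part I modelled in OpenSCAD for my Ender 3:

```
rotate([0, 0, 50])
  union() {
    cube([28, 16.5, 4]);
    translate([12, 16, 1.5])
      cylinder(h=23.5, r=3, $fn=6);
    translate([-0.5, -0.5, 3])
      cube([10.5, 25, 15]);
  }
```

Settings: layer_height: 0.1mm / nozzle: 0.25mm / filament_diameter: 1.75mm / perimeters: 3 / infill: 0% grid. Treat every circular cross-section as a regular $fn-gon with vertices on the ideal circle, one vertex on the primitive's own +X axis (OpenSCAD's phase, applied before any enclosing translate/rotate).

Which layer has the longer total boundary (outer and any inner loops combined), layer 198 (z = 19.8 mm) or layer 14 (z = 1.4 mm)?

layer 14 (z = 1.4 mm)

Layer 198 (z = 19.8): the cube does not reach this height (z outside [0, 4]); the cylinder at (12, 16): section is a regular 6-gon, circumradius r=3 (perimeter = 2·6·3.000·sin(180°/6) = 18.00 mm); the cube at (-0.5, -0.5) is not intersected at this z (z outside [3, 18]); Taking the union: only the r=3 cylinder at (12, 16) is present, so the union is just that shape — boundary = 18.00 mm; (whole slice rotated 50° about Z — lengths, areas and connectivity unchanged). So its perimeter = 18.00 mm. Layer 14 (z = 1.4): the 28×16.5 cube contributes its full rectangle (perimeter 89.00 mm); the cylinder at (12, 16) does not reach this height (z outside [1.5, 25]); the cube at (-0.5, -0.5) is absent (z outside [3, 18]); Taking the union: only the 28×16.5 cube is present, so the union is just that shape — boundary = 89.00 mm; (rotated 50° about Z; rotation is an isometry so areas/perimeters/island counts are preserved). So its perimeter = 89.00 mm. Layer 14 is larger (89.00 vs 18.00 mm).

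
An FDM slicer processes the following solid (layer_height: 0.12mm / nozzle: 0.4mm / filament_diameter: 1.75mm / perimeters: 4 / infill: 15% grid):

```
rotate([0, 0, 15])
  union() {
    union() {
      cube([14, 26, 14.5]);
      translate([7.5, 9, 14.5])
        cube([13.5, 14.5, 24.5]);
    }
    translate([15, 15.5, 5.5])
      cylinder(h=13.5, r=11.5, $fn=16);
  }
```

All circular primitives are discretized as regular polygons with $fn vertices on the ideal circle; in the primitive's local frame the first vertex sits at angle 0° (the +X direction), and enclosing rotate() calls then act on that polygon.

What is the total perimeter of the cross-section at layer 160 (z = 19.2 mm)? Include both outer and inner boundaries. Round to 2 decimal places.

56.00 mm

At z = 19.2 mm: the cube does not reach this height (z outside [0, 14.5]); the cube at (7.5, 9) (footprint 13.5×14.5) is included at this height (perimeter 56.00 mm); Combining (union): only the 13.5×14.5 cube at (7.5, 9) is present, so the union is just that shape — boundary = 56.00 mm; the cylinder at (15, 15.5) is not intersected at this z (z outside [5.5, 19]); Taking the union: only that combined region is present, so the union is just that shape — boundary = 56.00 mm; (rotated 15° about Z; rotation is an isometry so areas/perimeters/island counts are preserved). Overall, the cross-section is a single solid region. Total boundary length (outer) = 56.00 mm.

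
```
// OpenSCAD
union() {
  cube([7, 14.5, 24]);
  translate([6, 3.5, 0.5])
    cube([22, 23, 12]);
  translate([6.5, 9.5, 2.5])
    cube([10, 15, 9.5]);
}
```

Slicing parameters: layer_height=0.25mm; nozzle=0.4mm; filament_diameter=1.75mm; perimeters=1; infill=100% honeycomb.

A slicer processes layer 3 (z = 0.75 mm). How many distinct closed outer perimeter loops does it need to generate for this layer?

At z = 0.75 mm: the cube is present — its section is the full 7×14.5 rectangle; the 22×23 cube at (6, 3.5) contributes its full rectangle; the cube at (6.5, 9.5) does not reach this height (z outside [2.5, 12]); Taking the union: the regions partially overlap (shared area 11.00 mm²), so overlapping operands fuse into one piece — 1 connected region. The result has 1 disconnected region.

1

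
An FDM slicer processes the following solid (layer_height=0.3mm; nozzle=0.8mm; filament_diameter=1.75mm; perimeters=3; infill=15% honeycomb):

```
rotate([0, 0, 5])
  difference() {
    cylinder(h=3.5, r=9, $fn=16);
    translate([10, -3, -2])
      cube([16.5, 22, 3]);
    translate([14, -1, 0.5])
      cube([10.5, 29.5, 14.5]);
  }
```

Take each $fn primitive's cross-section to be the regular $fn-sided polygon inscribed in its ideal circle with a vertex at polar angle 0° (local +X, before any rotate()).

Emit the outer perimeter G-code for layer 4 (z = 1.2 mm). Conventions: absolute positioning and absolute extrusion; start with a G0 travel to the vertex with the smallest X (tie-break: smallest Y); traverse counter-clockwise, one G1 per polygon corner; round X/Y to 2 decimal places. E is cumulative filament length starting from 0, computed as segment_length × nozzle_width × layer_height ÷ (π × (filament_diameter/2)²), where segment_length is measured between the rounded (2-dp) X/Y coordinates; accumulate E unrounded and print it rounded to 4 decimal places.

At z = 1.2 mm: the cylinder: section is a regular 16-gon, circumradius r=9; the cube at (10, -3) does not reach this height (z outside [-2, 1]); the cube at (14, -1) is present — its section is the full 10.5×29.5 rectangle; Taking the first minus the rest: starting from the r=9 cylinder, the 10.5×29.5 cube at (14, -1) misses the remaining region (no effect) — 1 connected region; (rotated 5° about Z; rotation is an isometry so areas/perimeters/island counts are preserved). The outline is a single polygon with 16 vertices. Extrusion per mm of travel: 0.8 × 0.3 / (π × 0.875²) = 0.099780. Accumulating E over each segment gives final E = 5.6064.

G0 X-8.97 Y-0.78 Z1.20
G1 X-7.98 Y-4.16 E0.3514
G1 X-5.79 Y-6.89 E0.7006
G1 X-2.71 Y-8.58 E1.0512
G1 X0.78 Y-8.97 E1.4016
G1 X4.16 Y-7.98 E1.7530
G1 X6.89 Y-5.79 E2.1022
G1 X8.58 Y-2.71 E2.4528
G1 X8.97 Y0.78 E2.8032
G1 X7.98 Y4.16 E3.1546
G1 X5.79 Y6.89 E3.5038
G1 X2.71 Y8.58 E3.8544
G1 X-0.78 Y8.97 E4.2048
G1 X-4.16 Y7.98 E4.5562
G1 X-6.89 Y5.79 E4.9054
G1 X-8.58 Y2.71 E5.2560
G1 X-8.97 Y-0.78 E5.6064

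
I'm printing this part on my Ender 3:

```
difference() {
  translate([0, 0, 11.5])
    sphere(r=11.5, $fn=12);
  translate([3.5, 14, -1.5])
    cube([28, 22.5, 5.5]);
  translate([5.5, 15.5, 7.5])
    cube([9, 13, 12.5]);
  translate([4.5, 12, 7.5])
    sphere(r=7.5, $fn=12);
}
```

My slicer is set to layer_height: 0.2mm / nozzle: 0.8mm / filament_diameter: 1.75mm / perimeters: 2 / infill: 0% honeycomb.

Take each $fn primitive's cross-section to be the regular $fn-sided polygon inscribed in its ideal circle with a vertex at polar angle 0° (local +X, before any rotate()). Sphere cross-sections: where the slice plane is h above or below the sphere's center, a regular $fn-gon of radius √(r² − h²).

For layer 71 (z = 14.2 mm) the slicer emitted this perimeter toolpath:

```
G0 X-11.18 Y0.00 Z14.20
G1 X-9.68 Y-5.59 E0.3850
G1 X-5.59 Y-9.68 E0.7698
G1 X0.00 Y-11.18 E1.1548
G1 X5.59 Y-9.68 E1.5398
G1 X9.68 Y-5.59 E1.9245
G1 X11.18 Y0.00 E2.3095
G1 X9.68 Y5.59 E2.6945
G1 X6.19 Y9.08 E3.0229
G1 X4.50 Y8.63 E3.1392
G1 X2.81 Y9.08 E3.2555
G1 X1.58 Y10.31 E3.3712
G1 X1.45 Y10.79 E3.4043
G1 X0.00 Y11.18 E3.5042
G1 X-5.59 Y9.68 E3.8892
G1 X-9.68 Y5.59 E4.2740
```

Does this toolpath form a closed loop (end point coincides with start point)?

no

Start point (G0): (-11.18, 0.00). End point (last G1): the path does not return to the start — open.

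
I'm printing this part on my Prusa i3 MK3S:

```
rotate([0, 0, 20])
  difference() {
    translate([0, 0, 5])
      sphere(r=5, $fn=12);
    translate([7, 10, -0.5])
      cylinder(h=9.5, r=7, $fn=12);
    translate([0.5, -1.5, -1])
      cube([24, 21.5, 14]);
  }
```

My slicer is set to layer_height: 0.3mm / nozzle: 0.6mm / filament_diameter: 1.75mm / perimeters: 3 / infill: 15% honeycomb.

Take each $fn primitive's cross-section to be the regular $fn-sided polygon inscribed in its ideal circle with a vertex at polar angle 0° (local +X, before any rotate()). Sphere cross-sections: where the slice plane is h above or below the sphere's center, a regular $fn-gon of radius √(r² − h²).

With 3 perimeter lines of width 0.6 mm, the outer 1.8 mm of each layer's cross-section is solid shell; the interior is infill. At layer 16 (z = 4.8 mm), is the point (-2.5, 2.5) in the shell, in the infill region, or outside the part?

shell

At z = 4.8 mm: the sphere: section is a regular 12-gon, circumradius = √(r²−h²) = √(5²−0.2²) = 4.996; the r=7 cylinder at (7, 10) contributes a regular 12-gon of circumradius 7; the cube at (0.5, -1.5) (footprint 24×21.5) is included at this height; Taking the first minus the rest: starting from the r=5 sphere, the r=7 cylinder at (7, 10) misses the remaining region (no effect); the 24×21.5 cube at (0.5, -1.5) partially overlaps it — only the 22.70 mm² overlap (of its 516.00 mm²) is removed, clipping the outline — 1 connected region; (whole slice rotated 20° about Z — lengths, areas and connectivity unchanged). Overall, the cross-section is a single solid region. Undo the 20° rotation: the query point maps to (-1.494, 3.204) in the un-rotated model frame. The nearest boundary edge runs (-2.50, 4.33)→(0.00, 5.00); distance from the point to it = 1.34 mm. The point is inside the cross-section, 1.34 mm from the nearest boundary — within the 1.8 mm shell band (3 × 0.6).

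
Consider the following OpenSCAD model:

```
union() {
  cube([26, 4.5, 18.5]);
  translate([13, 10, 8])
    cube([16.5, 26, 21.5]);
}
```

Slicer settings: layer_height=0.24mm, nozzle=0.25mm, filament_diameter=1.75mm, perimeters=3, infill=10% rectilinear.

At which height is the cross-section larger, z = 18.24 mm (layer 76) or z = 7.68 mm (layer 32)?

layer 76 (z = 18.24 mm)

Layer 76 (z = 18.24): the cube (footprint 26×4.5) is included at this height (area 117.00 mm²); the cube at (13, 10) (footprint 16.5×26) is included at this height (area 429.00 mm²); Taking the union: the 2 present regions are separate (no shared area or edge), so areas and boundary lengths simply add and each stays a separate island — area = 546.00 mm². So its area = 546.00 mm². Layer 32 (z = 7.68): the cube is present — its section is the full 26×4.5 rectangle (area 117.00 mm²); the cube at (13, 10) does not reach this height (z outside [8, 29.5]); Combining (union): only the 26×4.5 cube is present, so the union is just that shape — area = 117.00 mm². So its area = 117.00 mm². Layer 76 is larger (546.00 vs 117.00 mm²).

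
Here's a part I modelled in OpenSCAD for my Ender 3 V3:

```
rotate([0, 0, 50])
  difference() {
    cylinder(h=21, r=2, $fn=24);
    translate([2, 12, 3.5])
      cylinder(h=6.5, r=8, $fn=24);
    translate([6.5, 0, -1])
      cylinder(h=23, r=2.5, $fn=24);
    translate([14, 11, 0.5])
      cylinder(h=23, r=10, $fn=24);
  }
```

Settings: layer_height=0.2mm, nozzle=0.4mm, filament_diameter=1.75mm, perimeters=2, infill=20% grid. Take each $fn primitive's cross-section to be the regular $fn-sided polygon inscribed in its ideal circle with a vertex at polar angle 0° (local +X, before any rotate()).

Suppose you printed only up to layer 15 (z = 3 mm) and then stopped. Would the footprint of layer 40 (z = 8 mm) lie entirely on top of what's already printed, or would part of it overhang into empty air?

entirely on top

Compare the two slices. At z = 3: the r=2 cylinder contributes a regular 24-gon of circumradius 2 (area = (24/2)·2.000²·sin(360°/24) = 12.42 mm²); the cylinder at (2, 12) is not intersected at this z (z outside [3.5, 10]); the cylinder at (6.5, 0): section is a regular 24-gon, circumradius r=2.5 (area = (24/2)·2.500²·sin(360°/24) = 19.41 mm²); the cylinder at (14, 11): section is a regular 24-gon, circumradius r=10 (area = (24/2)·10.000²·sin(360°/24) = 310.58 mm²); Taking the first minus the rest: starting from the r=2 cylinder (12.42 mm²), the r=2.5 cylinder at (6.5, 0) misses the remaining region (no effect); the r=10 cylinder at (14, 11) misses the remaining region (no effect) — area = 12.42 mm²; (rotated 50° about Z; rotation is an isometry so areas/perimeters/island counts are preserved). At z = 8: the cylinder: section is a regular 24-gon, circumradius r=2 (area = (24/2)·2.000²·sin(360°/24) = 12.42 mm²); the r=8 cylinder at (2, 12) contributes a regular 24-gon of circumradius 8 (area = (24/2)·8.000²·sin(360°/24) = 198.77 mm²); the r=2.5 cylinder at (6.5, 0) contributes a regular 24-gon of circumradius 2.5 (area = (24/2)·2.500²·sin(360°/24) = 19.41 mm²); the cylinder at (14, 11): section is a regular 24-gon, circumradius r=10 (area = (24/2)·10.000²·sin(360°/24) = 310.58 mm²); Taking the first minus the rest: starting from the r=2 cylinder (12.42 mm²), the r=8 cylinder at (2, 12) misses the remaining region (no effect); the r=2.5 cylinder at (6.5, 0) misses the remaining region (no effect); the r=10 cylinder at (14, 11) misses the remaining region (no effect) — area = 12.42 mm²; (whole slice rotated 50° about Z — lengths, areas and connectivity unchanged). Checking containment: the cross-section at z = 8 is a subset of the cross-section at z = 3.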